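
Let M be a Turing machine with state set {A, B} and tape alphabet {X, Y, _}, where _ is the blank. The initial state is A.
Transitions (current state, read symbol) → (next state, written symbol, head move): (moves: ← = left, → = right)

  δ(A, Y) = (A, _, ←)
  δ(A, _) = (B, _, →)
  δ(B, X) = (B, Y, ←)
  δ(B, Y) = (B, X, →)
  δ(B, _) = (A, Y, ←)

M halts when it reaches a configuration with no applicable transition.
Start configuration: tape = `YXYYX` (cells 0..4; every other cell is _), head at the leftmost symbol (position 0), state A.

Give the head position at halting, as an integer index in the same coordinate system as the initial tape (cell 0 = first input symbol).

state=A head=0 tape=___[Y]XYYX_   (A,Y)→(A,_,←)
state=A head=-1 tape=__[_]_XYYX_   (A,_)→(B,_,→)
state=B head=0 tape=___[_]XYYX_   (B,_)→(A,Y,←)
state=A head=-1 tape=__[_]YXYYX_   (A,_)→(B,_,→)
state=B head=0 tape=___[Y]XYYX_   (B,Y)→(B,X,→)
state=B head=1 tape=___X[X]YYX_   (B,X)→(B,Y,←)
state=B head=0 tape=___[X]YYYX_   (B,X)→(B,Y,←)
state=B head=-1 tape=__[_]YYYYX_   (B,_)→(A,Y,←)
state=A head=-2 tape=_[_]YYYYYX_   (A,_)→(B,_,→)
state=B head=-1 tape=__[Y]YYYYX_   (B,Y)→(B,X,→)
state=B head=0 tape=__X[Y]YYYX_   (B,Y)→(B,X,→)
state=B head=1 tape=__XX[Y]YYX_   (B,Y)→(B,X,→)
state=B head=2 tape=__XXX[Y]YX_   (B,Y)→(B,X,→)
state=B head=3 tape=__XXXX[Y]X_   (B,Y)→(B,X,→)
state=B head=4 tape=__XXXXX[X]_   (B,X)→(B,Y,←)
state=B head=3 tape=__XXXX[X]Y_   (B,X)→(B,Y,←)
state=B head=2 tape=__XXX[X]YY_   (B,X)→(B,Y,←)
state=B head=1 tape=__XX[X]YYY_   (B,X)→(B,Y,←)
state=B head=0 tape=__X[X]YYYY_   (B,X)→(B,Y,←)
state=B head=-1 tape=__[X]YYYYY_   (B,X)→(B,Y,←)
state=B head=-2 tape=_[_]YYYYYY_   (B,_)→(A,Y,←)
state=A head=-3 tape=[_]YYYYYYY_   (A,_)→(B,_,→)
state=B head=-2 tape=_[Y]YYYYYY_   (B,Y)→(B,X,→)
state=B head=-1 tape=_X[Y]YYYYY_   (B,Y)→(B,X,→)
state=B head=0 tape=_XX[Y]YYYY_   (B,Y)→(B,X,→)
state=B head=1 tape=_XXX[Y]YYY_   (B,Y)→(B,X,→)
state=B head=2 tape=_XXXX[Y]YY_   (B,Y)→(B,X,→)
state=B head=3 tape=_XXXXX[Y]Y_   (B,Y)→(B,X,→)
state=B head=4 tape=_XXXXXX[Y]_   (B,Y)→(B,X,→)
state=B head=5 tape=_XXXXXXX[_]   (B,_)→(A,Y,←)
state=A head=4 tape=_XXXXXX[X]Y
At halt the head is at cell 4.

4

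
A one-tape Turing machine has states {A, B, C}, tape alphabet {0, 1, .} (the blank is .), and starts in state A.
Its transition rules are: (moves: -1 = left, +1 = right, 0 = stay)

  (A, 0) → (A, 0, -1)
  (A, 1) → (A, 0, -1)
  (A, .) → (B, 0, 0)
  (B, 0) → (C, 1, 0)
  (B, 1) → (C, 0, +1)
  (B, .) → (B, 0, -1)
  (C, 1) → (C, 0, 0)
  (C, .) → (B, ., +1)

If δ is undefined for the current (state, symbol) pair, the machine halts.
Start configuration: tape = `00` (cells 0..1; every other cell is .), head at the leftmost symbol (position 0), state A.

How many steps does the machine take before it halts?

4

A | .[0]0   read 0 → write 0, move -1, go to A
A | [.]00   read . → write 0, move 0, go to B
B | [0]00   read 0 → write 1, move 0, go to C
C | [1]00   read 1 → write 0, move 0, go to C
C | [0]00
M halts after 4 transitions.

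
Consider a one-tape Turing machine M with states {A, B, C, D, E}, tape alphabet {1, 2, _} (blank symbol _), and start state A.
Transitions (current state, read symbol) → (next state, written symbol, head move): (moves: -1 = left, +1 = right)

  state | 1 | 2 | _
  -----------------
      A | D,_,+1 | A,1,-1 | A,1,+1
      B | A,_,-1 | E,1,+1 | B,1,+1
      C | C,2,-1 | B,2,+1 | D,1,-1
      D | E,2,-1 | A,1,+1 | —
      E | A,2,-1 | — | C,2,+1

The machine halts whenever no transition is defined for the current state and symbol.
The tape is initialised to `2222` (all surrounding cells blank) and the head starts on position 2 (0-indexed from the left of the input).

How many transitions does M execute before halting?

30

state=A head=2 tape=__22[2]2___   (A,2)→(A,1,-1)
state=A head=1 tape=__2[2]12___   (A,2)→(A,1,-1)
state=A head=0 tape=__[2]112___   (A,2)→(A,1,-1)
state=A head=-1 tape=_[_]1112___   (A,_)→(A,1,+1)
state=A head=0 tape=_1[1]112___   (A,1)→(D,_,+1)
state=D head=1 tape=_1_[1]12___   (D,1)→(E,2,-1)
state=E head=0 tape=_1[_]212___   (E,_)→(C,2,+1)
state=C head=1 tape=_12[2]12___   (C,2)→(B,2,+1)
state=B head=2 tape=_122[1]2___   (B,1)→(A,_,-1)
state=A head=1 tape=_12[2]_2___   (A,2)→(A,1,-1)
state=A head=0 tape=_1[2]1_2___   (A,2)→(A,1,-1)
state=A head=-1 tape=_[1]11_2___   (A,1)→(D,_,+1)
state=D head=0 tape=__[1]1_2___   (D,1)→(E,2,-1)
state=E head=-1 tape=_[_]21_2___   (E,_)→(C,2,+1)
state=C head=0 tape=_2[2]1_2___   (C,2)→(B,2,+1)
state=B head=1 tape=_22[1]_2___   (B,1)→(A,_,-1)
state=A head=0 tape=_2[2]__2___   (A,2)→(A,1,-1)
state=A head=-1 tape=_[2]1__2___   (A,2)→(A,1,-1)
state=A head=-2 tape=[_]11__2___   (A,_)→(A,1,+1)
state=A head=-1 tape=1[1]1__2___   (A,1)→(D,_,+1)
state=D head=0 tape=1_[1]__2___   (D,1)→(E,2,-1)
state=E head=-1 tape=1[_]2__2___   (E,_)→(C,2,+1)
state=C head=0 tape=12[2]__2___   (C,2)→(B,2,+1)
state=B head=1 tape=122[_]_2___   (B,_)→(B,1,+1)
state=B head=2 tape=1221[_]2___   (B,_)→(B,1,+1)
state=B head=3 tape=12211[2]___   (B,2)→(E,1,+1)
state=E head=4 tape=122111[_]__   (E,_)→(C,2,+1)
state=C head=5 tape=1221112[_]_   (C,_)→(D,1,-1)
state=D head=4 tape=122111[2]1_   (D,2)→(A,1,+1)
state=A head=5 tape=1221111[1]_   (A,1)→(D,_,+1)
state=D head=6 tape=1221111_[_]
M halts after 30 transitions.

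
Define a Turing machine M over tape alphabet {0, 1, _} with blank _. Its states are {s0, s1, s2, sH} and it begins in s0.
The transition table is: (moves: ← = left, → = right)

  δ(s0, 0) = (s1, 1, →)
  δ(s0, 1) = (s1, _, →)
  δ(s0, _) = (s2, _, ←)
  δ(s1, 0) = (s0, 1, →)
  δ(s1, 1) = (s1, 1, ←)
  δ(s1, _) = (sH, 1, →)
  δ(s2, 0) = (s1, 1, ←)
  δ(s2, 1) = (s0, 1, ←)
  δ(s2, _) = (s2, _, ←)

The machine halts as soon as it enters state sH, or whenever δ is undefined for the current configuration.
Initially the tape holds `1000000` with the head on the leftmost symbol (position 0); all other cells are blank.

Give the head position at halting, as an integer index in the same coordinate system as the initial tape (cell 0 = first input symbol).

8

s0 | [1]000000__   read 1 → write _, move →, go to s1
s1 | _[0]00000__   read 0 → write 1, move →, go to s0
s0 | _1[0]0000__   read 0 → write 1, move →, go to s1
s1 | _11[0]000__   read 0 → write 1, move →, go to s0
s0 | _111[0]00__   read 0 → write 1, move →, go to s1
s1 | _1111[0]0__   read 0 → write 1, move →, go to s0
s0 | _11111[0]__   read 0 → write 1, move →, go to s1
s1 | _111111[_]_   read _ → write 1, move →, go to sH
sH | _1111111[_]
At halt the head is at cell 8.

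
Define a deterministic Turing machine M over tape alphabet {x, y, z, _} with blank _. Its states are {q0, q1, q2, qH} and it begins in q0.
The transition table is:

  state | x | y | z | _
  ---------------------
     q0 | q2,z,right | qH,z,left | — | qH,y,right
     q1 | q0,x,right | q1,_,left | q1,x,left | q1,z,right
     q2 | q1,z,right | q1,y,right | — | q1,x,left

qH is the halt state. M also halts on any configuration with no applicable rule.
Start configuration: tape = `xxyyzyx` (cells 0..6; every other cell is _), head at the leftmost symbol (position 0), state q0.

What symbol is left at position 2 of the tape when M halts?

state=q0 head=0 tape=_[x]xyyzyx__   (q0,x)→(q2,z,right)
state=q2 head=1 tape=_z[x]yyzyx__   (q2,x)→(q1,z,right)
state=q1 head=2 tape=_zz[y]yzyx__   (q1,y)→(q1,_,left)
state=q1 head=1 tape=_z[z]_yzyx__   (q1,z)→(q1,x,left)
state=q1 head=0 tape=_[z]x_yzyx__   (q1,z)→(q1,x,left)
state=q1 head=-1 tape=[_]xx_yzyx__   (q1,_)→(q1,z,right)
state=q1 head=0 tape=z[x]x_yzyx__   (q1,x)→(q0,x,right)
state=q0 head=1 tape=zx[x]_yzyx__   (q0,x)→(q2,z,right)
state=q2 head=2 tape=zxz[_]yzyx__   (q2,_)→(q1,x,left)
state=q1 head=1 tape=zx[z]xyzyx__   (q1,z)→(q1,x,left)
state=q1 head=0 tape=z[x]xxyzyx__   (q1,x)→(q0,x,right)
state=q0 head=1 tape=zx[x]xyzyx__   (q0,x)→(q2,z,right)
state=q2 head=2 tape=zxz[x]yzyx__   (q2,x)→(q1,z,right)
state=q1 head=3 tape=zxzz[y]zyx__   (q1,y)→(q1,_,left)
state=q1 head=2 tape=zxz[z]_zyx__   (q1,z)→(q1,x,left)
state=q1 head=1 tape=zx[z]x_zyx__   (q1,z)→(q1,x,left)
state=q1 head=0 tape=z[x]xx_zyx__   (q1,x)→(q0,x,right)
state=q0 head=1 tape=zx[x]x_zyx__   (q0,x)→(q2,z,right)
state=q2 head=2 tape=zxz[x]_zyx__   (q2,x)→(q1,z,right)
state=q1 head=3 tape=zxzz[_]zyx__   (q1,_)→(q1,z,right)
state=q1 head=4 tape=zxzzz[z]yx__   (q1,z)→(q1,x,left)
state=q1 head=3 tape=zxzz[z]xyx__   (q1,z)→(q1,x,left)
state=q1 head=2 tape=zxz[z]xxyx__   (q1,z)→(q1,x,left)
state=q1 head=1 tape=zx[z]xxxyx__   (q1,z)→(q1,x,left)
state=q1 head=0 tape=z[x]xxxxyx__   (q1,x)→(q0,x,right)
state=q0 head=1 tape=zx[x]xxxyx__   (q0,x)→(q2,z,right)
state=q2 head=2 tape=zxz[x]xxyx__   (q2,x)→(q1,z,right)
state=q1 head=3 tape=zxzz[x]xyx__   (q1,x)→(q0,x,right)
state=q0 head=4 tape=zxzzx[x]yx__   (q0,x)→(q2,z,right)
state=q2 head=5 tape=zxzzxz[y]x__   (q2,y)→(q1,y,right)
state=q1 head=6 tape=zxzzxzy[x]__   (q1,x)→(q0,x,right)
state=q0 head=7 tape=zxzzxzyx[_]_   (q0,_)→(qH,y,right)
state=qH head=8 tape=zxzzxzyxy[_]
Cell 2 holds z when M halts.

z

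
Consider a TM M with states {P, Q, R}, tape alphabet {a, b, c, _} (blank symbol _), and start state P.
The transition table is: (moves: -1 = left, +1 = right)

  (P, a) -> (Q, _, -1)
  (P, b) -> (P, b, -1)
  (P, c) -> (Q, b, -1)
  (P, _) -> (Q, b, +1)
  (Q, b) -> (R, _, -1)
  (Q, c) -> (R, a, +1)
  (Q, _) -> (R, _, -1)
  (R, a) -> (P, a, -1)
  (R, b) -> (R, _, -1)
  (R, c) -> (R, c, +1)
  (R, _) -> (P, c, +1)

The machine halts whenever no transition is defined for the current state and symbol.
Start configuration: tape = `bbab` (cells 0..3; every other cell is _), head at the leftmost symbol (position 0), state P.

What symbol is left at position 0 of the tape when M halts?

c

state=P head=0 tape=__[b]bab   (P,b)→(P,b,-1)
state=P head=-1 tape=_[_]bbab   (P,_)→(Q,b,+1)
state=Q head=0 tape=_b[b]bab   (Q,b)→(R,_,-1)
state=R head=-1 tape=_[b]_bab   (R,b)→(R,_,-1)
state=R head=-2 tape=[_]__bab   (R,_)→(P,c,+1)
state=P head=-1 tape=c[_]_bab   (P,_)→(Q,b,+1)
state=Q head=0 tape=cb[_]bab   (Q,_)→(R,_,-1)
state=R head=-1 tape=c[b]_bab   (R,b)→(R,_,-1)
state=R head=-2 tape=[c]__bab   (R,c)→(R,c,+1)
state=R head=-1 tape=c[_]_bab   (R,_)→(P,c,+1)
state=P head=0 tape=cc[_]bab   (P,_)→(Q,b,+1)
state=Q head=1 tape=ccb[b]ab   (Q,b)→(R,_,-1)
state=R head=0 tape=cc[b]_ab   (R,b)→(R,_,-1)
state=R head=-1 tape=c[c]__ab   (R,c)→(R,c,+1)
state=R head=0 tape=cc[_]_ab   (R,_)→(P,c,+1)
state=P head=1 tape=ccc[_]ab   (P,_)→(Q,b,+1)
state=Q head=2 tape=cccb[a]b
Cell 0 holds c when M halts.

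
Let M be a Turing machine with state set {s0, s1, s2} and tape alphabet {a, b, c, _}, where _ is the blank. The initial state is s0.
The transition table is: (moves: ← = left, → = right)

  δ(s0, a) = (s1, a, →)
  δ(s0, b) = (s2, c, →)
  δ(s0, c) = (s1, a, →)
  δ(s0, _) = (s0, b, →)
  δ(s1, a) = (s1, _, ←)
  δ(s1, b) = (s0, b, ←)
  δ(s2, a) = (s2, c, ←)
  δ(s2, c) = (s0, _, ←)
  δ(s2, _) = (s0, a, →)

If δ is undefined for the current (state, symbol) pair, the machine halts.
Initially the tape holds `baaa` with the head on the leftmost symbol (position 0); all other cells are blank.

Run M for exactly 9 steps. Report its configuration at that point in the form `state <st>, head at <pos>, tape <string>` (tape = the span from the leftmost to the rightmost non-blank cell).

state=s0 head=0 tape=_[b]aaa   (s0,b)→(s2,c,→)
state=s2 head=1 tape=_c[a]aa   (s2,a)→(s2,c,←)
state=s2 head=0 tape=_[c]caa   (s2,c)→(s0,_,←)
state=s0 head=-1 tape=[_]_caa   (s0,_)→(s0,b,→)
state=s0 head=0 tape=b[_]caa   (s0,_)→(s0,b,→)
state=s0 head=1 tape=bb[c]aa   (s0,c)→(s1,a,→)
state=s1 head=2 tape=bba[a]a   (s1,a)→(s1,_,←)
state=s1 head=1 tape=bb[a]_a   (s1,a)→(s1,_,←)
state=s1 head=0 tape=b[b]__a   (s1,b)→(s0,b,←)
state=s0 head=-1 tape=[b]b__a
After 9 steps: state s0, head at -1, tape bb__a.

state s0, head at -1, tape bb__a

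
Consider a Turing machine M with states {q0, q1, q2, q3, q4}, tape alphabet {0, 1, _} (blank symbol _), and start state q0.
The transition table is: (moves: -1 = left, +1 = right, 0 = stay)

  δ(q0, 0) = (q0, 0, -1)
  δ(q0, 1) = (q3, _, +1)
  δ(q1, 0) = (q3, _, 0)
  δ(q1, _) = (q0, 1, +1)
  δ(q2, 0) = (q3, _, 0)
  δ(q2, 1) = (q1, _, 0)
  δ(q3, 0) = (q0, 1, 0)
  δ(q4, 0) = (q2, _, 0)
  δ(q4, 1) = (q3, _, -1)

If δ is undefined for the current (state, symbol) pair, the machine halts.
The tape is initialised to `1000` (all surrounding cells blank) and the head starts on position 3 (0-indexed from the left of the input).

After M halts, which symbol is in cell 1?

_

state=q0 head=3 tape=100[0]_   (q0,0)→(q0,0,-1)
state=q0 head=2 tape=10[0]0_   (q0,0)→(q0,0,-1)
state=q0 head=1 tape=1[0]00_   (q0,0)→(q0,0,-1)
state=q0 head=0 tape=[1]000_   (q0,1)→(q3,_,+1)
state=q3 head=1 tape=_[0]00_   (q3,0)→(q0,1,0)
state=q0 head=1 tape=_[1]00_   (q0,1)→(q3,_,+1)
state=q3 head=2 tape=__[0]0_   (q3,0)→(q0,1,0)
state=q0 head=2 tape=__[1]0_   (q0,1)→(q3,_,+1)
state=q3 head=3 tape=___[0]_   (q3,0)→(q0,1,0)
state=q0 head=3 tape=___[1]_   (q0,1)→(q3,_,+1)
state=q3 head=4 tape=____[_]
Cell 1 holds _ when M halts.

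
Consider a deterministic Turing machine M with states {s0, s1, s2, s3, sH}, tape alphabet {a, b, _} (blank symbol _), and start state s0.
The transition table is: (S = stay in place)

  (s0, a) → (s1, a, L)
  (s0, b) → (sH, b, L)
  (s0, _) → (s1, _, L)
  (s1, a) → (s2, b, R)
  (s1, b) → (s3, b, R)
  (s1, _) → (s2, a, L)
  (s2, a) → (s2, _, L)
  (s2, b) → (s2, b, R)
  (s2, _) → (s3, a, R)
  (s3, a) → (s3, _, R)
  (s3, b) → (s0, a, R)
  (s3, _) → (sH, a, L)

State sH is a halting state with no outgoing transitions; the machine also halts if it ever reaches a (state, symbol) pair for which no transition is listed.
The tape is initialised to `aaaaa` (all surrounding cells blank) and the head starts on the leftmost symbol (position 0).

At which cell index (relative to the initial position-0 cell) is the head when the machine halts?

4

s0 | __[a]aaaa_   read a → write a, move L, go to s1
s1 | _[_]aaaaa_   read _ → write a, move L, go to s2
s2 | [_]aaaaaa_   read _ → write a, move R, go to s3
s3 | a[a]aaaaa_   read a → write _, move R, go to s3
s3 | a_[a]aaaa_   read a → write _, move R, go to s3
s3 | a__[a]aaa_   read a → write _, move R, go to s3
s3 | a___[a]aa_   read a → write _, move R, go to s3
s3 | a____[a]a_   read a → write _, move R, go to s3
s3 | a_____[a]_   read a → write _, move R, go to s3
s3 | a______[_]   read _ → write a, move L, go to sH
sH | a_____[_]a
At halt the head is at cell 4.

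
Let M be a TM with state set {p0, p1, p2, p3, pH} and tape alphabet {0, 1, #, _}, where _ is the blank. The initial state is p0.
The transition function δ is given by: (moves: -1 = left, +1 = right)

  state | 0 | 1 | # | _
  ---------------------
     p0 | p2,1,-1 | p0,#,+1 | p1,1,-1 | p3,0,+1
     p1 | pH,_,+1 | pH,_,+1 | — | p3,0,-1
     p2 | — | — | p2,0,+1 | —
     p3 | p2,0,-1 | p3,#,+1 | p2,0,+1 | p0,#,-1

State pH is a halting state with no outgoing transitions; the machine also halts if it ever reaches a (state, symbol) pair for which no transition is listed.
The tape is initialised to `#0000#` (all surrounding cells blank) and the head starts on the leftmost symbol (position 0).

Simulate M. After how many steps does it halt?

5

state=p0 head=0 tape=___[#]0000#   (p0,#)→(p1,1,-1)
state=p1 head=-1 tape=__[_]10000#   (p1,_)→(p3,0,-1)
state=p3 head=-2 tape=_[_]010000#   (p3,_)→(p0,#,-1)
state=p0 head=-3 tape=[_]#010000#   (p0,_)→(p3,0,+1)
state=p3 head=-2 tape=0[#]010000#   (p3,#)→(p2,0,+1)
state=p2 head=-1 tape=00[0]10000#
M halts after 5 transitions.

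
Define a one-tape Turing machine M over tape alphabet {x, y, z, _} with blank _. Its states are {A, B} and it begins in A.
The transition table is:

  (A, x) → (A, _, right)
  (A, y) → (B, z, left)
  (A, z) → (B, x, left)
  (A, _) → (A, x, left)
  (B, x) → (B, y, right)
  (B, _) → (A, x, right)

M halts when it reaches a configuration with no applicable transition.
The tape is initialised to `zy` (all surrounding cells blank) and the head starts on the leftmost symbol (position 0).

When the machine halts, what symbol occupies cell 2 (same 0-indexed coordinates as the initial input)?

state=A head=0 tape=_[z]y___   (A,z)→(B,x,left)
state=B head=-1 tape=[_]xy___   (B,_)→(A,x,right)
state=A head=0 tape=x[x]y___   (A,x)→(A,_,right)
state=A head=1 tape=x_[y]___   (A,y)→(B,z,left)
state=B head=0 tape=x[_]z___   (B,_)→(A,x,right)
state=A head=1 tape=xx[z]___   (A,z)→(B,x,left)
state=B head=0 tape=x[x]x___   (B,x)→(B,y,right)
state=B head=1 tape=xy[x]___   (B,x)→(B,y,right)
state=B head=2 tape=xyy[_]__   (B,_)→(A,x,right)
state=A head=3 tape=xyyx[_]_   (A,_)→(A,x,left)
state=A head=2 tape=xyy[x]x_   (A,x)→(A,_,right)
state=A head=3 tape=xyy_[x]_   (A,x)→(A,_,right)
state=A head=4 tape=xyy__[_]   (A,_)→(A,x,left)
state=A head=3 tape=xyy_[_]x   (A,_)→(A,x,left)
state=A head=2 tape=xyy[_]xx   (A,_)→(A,x,left)
state=A head=1 tape=xy[y]xxx   (A,y)→(B,z,left)
state=B head=0 tape=x[y]zxxx
Cell 2 holds x when M halts.

x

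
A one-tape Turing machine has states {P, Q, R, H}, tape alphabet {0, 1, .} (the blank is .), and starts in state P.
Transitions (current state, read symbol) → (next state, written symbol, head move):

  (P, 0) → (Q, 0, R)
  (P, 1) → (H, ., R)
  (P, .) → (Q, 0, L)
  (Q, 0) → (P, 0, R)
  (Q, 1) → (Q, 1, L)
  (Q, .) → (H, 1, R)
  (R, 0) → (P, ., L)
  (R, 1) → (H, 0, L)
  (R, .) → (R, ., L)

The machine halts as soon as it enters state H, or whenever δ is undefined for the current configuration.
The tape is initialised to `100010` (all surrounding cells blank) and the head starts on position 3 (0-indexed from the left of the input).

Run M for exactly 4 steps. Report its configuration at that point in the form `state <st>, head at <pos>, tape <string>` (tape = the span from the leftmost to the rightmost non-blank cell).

state H, head at 5, tape 1000.0

state=P head=3 tape=100[0]10   (P,0)→(Q,0,R)
state=Q head=4 tape=1000[1]0   (Q,1)→(Q,1,L)
state=Q head=3 tape=100[0]10   (Q,0)→(P,0,R)
state=P head=4 tape=1000[1]0   (P,1)→(H,.,R)
state=H head=5 tape=1000.[0]
After 4 steps: state H, head at 5, tape 1000.0.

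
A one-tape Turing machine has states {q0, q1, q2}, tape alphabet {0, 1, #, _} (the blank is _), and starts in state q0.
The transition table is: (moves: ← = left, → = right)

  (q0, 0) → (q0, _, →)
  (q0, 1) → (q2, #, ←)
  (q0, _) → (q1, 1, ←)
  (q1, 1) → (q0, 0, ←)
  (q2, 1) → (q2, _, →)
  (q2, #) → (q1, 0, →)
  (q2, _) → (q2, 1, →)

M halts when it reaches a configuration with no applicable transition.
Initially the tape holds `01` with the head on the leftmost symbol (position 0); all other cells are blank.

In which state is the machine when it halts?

state=q0 head=0 tape=[0]1_   (q0,0)→(q0,_,→)
state=q0 head=1 tape=_[1]_   (q0,1)→(q2,#,←)
state=q2 head=0 tape=[_]#_   (q2,_)→(q2,1,→)
state=q2 head=1 tape=1[#]_   (q2,#)→(q1,0,→)
state=q1 head=2 tape=10[_]
No transition is defined for (q1, _); M halts in state q1.

q1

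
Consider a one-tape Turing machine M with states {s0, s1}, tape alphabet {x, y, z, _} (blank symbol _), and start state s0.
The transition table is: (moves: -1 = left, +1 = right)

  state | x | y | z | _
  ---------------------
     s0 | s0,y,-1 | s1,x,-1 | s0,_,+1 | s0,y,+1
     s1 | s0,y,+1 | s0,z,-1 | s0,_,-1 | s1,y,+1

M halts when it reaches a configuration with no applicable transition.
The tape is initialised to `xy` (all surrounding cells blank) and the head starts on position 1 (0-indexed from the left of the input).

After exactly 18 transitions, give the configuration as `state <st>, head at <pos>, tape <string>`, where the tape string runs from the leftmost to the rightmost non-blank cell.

state s0, head at -3, tape zxzx

s0 | ___x[y]   read y → write x, move -1, go to s1
s1 | ___[x]x   read x → write y, move +1, go to s0
s0 | ___y[x]   read x → write y, move -1, go to s0
s0 | ___[y]y   read y → write x, move -1, go to s1
s1 | __[_]xy   read _ → write y, move +1, go to s1
s1 | __y[x]y   read x → write y, move +1, go to s0
s0 | __yy[y]   read y → write x, move -1, go to s1
s1 | __y[y]x   read y → write z, move -1, go to s0
s0 | __[y]zx   read y → write x, move -1, go to s1
s1 | _[_]xzx   read _ → write y, move +1, go to s1
s1 | _y[x]zx   read x → write y, move +1, go to s0
s0 | _yy[z]x   read z → write _, move +1, go to s0
s0 | _yy_[x]   read x → write y, move -1, go to s0
s0 | _yy[_]y   read _ → write y, move +1, go to s0
s0 | _yyy[y]   read y → write x, move -1, go to s1
s1 | _yy[y]x   read y → write z, move -1, go to s0
s0 | _y[y]zx   read y → write x, move -1, go to s1
s1 | _[y]xzx   read y → write z, move -1, go to s0
s0 | [_]zxzx
After 18 steps: state s0, head at -3, tape zxzx.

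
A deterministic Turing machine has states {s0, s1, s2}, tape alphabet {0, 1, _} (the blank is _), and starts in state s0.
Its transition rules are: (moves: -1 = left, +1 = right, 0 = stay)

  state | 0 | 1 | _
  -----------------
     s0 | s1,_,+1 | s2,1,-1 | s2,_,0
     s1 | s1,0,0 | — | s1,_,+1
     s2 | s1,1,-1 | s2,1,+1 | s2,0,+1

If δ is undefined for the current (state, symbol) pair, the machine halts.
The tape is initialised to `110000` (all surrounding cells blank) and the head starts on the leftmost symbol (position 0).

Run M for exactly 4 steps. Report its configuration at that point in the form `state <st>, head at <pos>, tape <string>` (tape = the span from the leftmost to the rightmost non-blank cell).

s0 | _[1]10000   read 1 → write 1, move -1, go to s2
s2 | [_]110000   read _ → write 0, move +1, go to s2
s2 | 0[1]10000   read 1 → write 1, move +1, go to s2
s2 | 01[1]0000   read 1 → write 1, move +1, go to s2
s2 | 011[0]000
After 4 steps: state s2, head at 2, tape 0110000.

state s2, head at 2, tape 0110000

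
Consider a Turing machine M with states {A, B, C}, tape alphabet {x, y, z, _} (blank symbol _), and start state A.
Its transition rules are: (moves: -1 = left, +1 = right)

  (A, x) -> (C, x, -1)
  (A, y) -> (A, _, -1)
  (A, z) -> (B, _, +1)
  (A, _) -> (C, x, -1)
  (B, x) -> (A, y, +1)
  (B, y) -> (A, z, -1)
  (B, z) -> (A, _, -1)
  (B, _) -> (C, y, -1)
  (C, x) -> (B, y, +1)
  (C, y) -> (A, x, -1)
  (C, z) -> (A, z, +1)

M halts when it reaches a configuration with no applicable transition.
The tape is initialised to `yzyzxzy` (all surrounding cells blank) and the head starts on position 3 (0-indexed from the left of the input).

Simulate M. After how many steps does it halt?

15

state=A head=3 tape=__yzy[z]xzy   (A,z)→(B,_,+1)
state=B head=4 tape=__yzy_[x]zy   (B,x)→(A,y,+1)
state=A head=5 tape=__yzy_y[z]y   (A,z)→(B,_,+1)
state=B head=6 tape=__yzy_y_[y]   (B,y)→(A,z,-1)
state=A head=5 tape=__yzy_y[_]z   (A,_)→(C,x,-1)
state=C head=4 tape=__yzy_[y]xz   (C,y)→(A,x,-1)
state=A head=3 tape=__yzy[_]xxz   (A,_)→(C,x,-1)
state=C head=2 tape=__yz[y]xxxz   (C,y)→(A,x,-1)
state=A head=1 tape=__y[z]xxxxz   (A,z)→(B,_,+1)
state=B head=2 tape=__y_[x]xxxz   (B,x)→(A,y,+1)
state=A head=3 tape=__y_y[x]xxz   (A,x)→(C,x,-1)
state=C head=2 tape=__y_[y]xxxz   (C,y)→(A,x,-1)
state=A head=1 tape=__y[_]xxxxz   (A,_)→(C,x,-1)
state=C head=0 tape=__[y]xxxxxz   (C,y)→(A,x,-1)
state=A head=-1 tape=_[_]xxxxxxz   (A,_)→(C,x,-1)
state=C head=-2 tape=[_]xxxxxxxz
M halts after 15 transitions.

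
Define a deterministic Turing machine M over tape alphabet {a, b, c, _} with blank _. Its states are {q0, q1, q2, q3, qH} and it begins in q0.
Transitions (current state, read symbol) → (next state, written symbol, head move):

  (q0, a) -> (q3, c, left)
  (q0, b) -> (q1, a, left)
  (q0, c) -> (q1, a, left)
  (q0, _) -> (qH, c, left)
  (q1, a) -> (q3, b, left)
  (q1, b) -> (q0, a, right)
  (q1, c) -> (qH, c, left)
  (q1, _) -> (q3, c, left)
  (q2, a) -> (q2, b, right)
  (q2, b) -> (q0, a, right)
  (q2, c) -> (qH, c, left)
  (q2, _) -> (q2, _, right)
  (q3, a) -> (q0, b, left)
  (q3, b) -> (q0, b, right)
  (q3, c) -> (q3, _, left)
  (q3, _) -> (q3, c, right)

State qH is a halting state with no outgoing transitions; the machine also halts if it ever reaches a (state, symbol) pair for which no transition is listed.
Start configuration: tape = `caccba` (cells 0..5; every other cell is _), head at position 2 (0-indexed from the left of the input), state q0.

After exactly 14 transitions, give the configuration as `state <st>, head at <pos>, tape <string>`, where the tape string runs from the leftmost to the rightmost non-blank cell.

state=q0 head=2 tape=__ca[c]cba   (q0,c)→(q1,a,left)
state=q1 head=1 tape=__c[a]acba   (q1,a)→(q3,b,left)
state=q3 head=0 tape=__[c]bacba   (q3,c)→(q3,_,left)
state=q3 head=-1 tape=_[_]_bacba   (q3,_)→(q3,c,right)
state=q3 head=0 tape=_c[_]bacba   (q3,_)→(q3,c,right)
state=q3 head=1 tape=_cc[b]acba   (q3,b)→(q0,b,right)
state=q0 head=2 tape=_ccb[a]cba   (q0,a)→(q3,c,left)
state=q3 head=1 tape=_cc[b]ccba   (q3,b)→(q0,b,right)
state=q0 head=2 tape=_ccb[c]cba   (q0,c)→(q1,a,left)
state=q1 head=1 tape=_cc[b]acba   (q1,b)→(q0,a,right)
state=q0 head=2 tape=_cca[a]cba   (q0,a)→(q3,c,left)
state=q3 head=1 tape=_cc[a]ccba   (q3,a)→(q0,b,left)
state=q0 head=0 tape=_c[c]bccba   (q0,c)→(q1,a,left)
state=q1 head=-1 tape=_[c]abccba   (q1,c)→(qH,c,left)
state=qH head=-2 tape=[_]cabccba
After 14 steps: state qH, head at -2, tape cabccba.

state qH, head at -2, tape cabccba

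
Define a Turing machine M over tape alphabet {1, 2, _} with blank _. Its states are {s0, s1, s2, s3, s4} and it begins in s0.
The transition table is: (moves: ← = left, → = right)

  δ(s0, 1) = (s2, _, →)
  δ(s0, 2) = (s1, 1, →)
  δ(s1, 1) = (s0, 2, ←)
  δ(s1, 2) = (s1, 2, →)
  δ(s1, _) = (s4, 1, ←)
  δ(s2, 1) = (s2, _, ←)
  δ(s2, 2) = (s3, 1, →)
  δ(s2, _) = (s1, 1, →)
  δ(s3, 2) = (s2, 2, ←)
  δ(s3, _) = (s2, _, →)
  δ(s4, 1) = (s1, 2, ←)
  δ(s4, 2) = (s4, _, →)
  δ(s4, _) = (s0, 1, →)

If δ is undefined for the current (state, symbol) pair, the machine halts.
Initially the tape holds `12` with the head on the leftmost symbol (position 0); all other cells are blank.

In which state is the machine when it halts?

state=s0 head=0 tape=_[1]2___   (s0,1)→(s2,_,→)
state=s2 head=1 tape=__[2]___   (s2,2)→(s3,1,→)
state=s3 head=2 tape=__1[_]__   (s3,_)→(s2,_,→)
state=s2 head=3 tape=__1_[_]_   (s2,_)→(s1,1,→)
state=s1 head=4 tape=__1_1[_]   (s1,_)→(s4,1,←)
state=s4 head=3 tape=__1_[1]1   (s4,1)→(s1,2,←)
state=s1 head=2 tape=__1[_]21   (s1,_)→(s4,1,←)
state=s4 head=1 tape=__[1]121   (s4,1)→(s1,2,←)
state=s1 head=0 tape=_[_]2121   (s1,_)→(s4,1,←)
state=s4 head=-1 tape=[_]12121   (s4,_)→(s0,1,→)
state=s0 head=0 tape=1[1]2121   (s0,1)→(s2,_,→)
state=s2 head=1 tape=1_[2]121   (s2,2)→(s3,1,→)
state=s3 head=2 tape=1_1[1]21
No transition is defined for (s3, 1); M halts in state s3.

s3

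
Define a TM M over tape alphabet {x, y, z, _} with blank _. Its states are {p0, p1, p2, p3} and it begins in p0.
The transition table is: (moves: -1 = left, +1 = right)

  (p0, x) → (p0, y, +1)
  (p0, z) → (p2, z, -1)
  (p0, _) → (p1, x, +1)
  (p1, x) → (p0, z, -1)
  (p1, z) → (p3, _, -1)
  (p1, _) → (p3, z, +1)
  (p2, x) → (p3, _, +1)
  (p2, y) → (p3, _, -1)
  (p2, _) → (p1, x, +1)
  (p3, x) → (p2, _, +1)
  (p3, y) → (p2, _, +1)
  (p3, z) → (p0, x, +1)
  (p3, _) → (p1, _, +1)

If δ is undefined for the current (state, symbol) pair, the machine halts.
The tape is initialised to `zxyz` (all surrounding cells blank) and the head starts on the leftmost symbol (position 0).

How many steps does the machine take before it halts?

12

p0 | _[z]xyz   read z → write z, move -1, go to p2
p2 | [_]zxyz   read _ → write x, move +1, go to p1
p1 | x[z]xyz   read z → write _, move -1, go to p3
p3 | [x]_xyz   read x → write _, move +1, go to p2
p2 | _[_]xyz   read _ → write x, move +1, go to p1
p1 | _x[x]yz   read x → write z, move -1, go to p0
p0 | _[x]zyz   read x → write y, move +1, go to p0
p0 | _y[z]yz   read z → write z, move -1, go to p2
p2 | _[y]zyz   read y → write _, move -1, go to p3
p3 | [_]_zyz   read _ → write _, move +1, go to p1
p1 | _[_]zyz   read _ → write z, move +1, go to p3
p3 | _z[z]yz   read z → write x, move +1, go to p0
p0 | _zx[y]z
M halts after 12 transitions.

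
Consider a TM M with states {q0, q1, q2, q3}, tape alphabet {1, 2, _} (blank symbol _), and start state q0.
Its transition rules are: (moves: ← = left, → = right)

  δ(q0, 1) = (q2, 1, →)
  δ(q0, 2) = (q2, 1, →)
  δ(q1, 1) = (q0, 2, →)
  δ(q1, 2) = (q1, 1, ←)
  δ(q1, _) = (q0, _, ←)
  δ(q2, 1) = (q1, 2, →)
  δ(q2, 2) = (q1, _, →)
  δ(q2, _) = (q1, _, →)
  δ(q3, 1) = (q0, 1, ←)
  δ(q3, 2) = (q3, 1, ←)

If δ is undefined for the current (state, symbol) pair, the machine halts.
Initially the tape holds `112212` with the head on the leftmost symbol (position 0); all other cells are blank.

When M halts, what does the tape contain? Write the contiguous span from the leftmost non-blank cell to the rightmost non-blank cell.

state=q0 head=0 tape=[1]12212__   (q0,1)→(q2,1,→)
state=q2 head=1 tape=1[1]2212__   (q2,1)→(q1,2,→)
state=q1 head=2 tape=12[2]212__   (q1,2)→(q1,1,←)
state=q1 head=1 tape=1[2]1212__   (q1,2)→(q1,1,←)
state=q1 head=0 tape=[1]11212__   (q1,1)→(q0,2,→)
state=q0 head=1 tape=2[1]1212__   (q0,1)→(q2,1,→)
state=q2 head=2 tape=21[1]212__   (q2,1)→(q1,2,→)
state=q1 head=3 tape=212[2]12__   (q1,2)→(q1,1,←)
state=q1 head=2 tape=21[2]112__   (q1,2)→(q1,1,←)
state=q1 head=1 tape=2[1]1112__   (q1,1)→(q0,2,→)
state=q0 head=2 tape=22[1]112__   (q0,1)→(q2,1,→)
state=q2 head=3 tape=221[1]12__   (q2,1)→(q1,2,→)
state=q1 head=4 tape=2212[1]2__   (q1,1)→(q0,2,→)
state=q0 head=5 tape=22122[2]__   (q0,2)→(q2,1,→)
state=q2 head=6 tape=221221[_]_   (q2,_)→(q1,_,→)
state=q1 head=7 tape=221221_[_]   (q1,_)→(q0,_,←)
state=q0 head=6 tape=221221[_]_
The non-blank tape span at halt is 221221.

221221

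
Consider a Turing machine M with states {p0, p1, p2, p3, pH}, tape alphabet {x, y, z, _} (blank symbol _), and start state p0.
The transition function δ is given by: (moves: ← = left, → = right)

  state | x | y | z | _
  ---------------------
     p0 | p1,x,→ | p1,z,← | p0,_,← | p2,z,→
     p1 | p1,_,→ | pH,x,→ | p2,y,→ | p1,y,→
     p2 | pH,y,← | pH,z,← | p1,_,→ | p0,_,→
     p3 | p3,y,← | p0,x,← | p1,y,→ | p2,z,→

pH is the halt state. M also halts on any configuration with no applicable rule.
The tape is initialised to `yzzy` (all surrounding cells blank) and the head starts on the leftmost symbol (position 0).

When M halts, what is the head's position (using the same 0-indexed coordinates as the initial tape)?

2

state=p0 head=0 tape=_[y]zzy   (p0,y)→(p1,z,←)
state=p1 head=-1 tape=[_]zzzy   (p1,_)→(p1,y,→)
state=p1 head=0 tape=y[z]zzy   (p1,z)→(p2,y,→)
state=p2 head=1 tape=yy[z]zy   (p2,z)→(p1,_,→)
state=p1 head=2 tape=yy_[z]y   (p1,z)→(p2,y,→)
state=p2 head=3 tape=yy_y[y]   (p2,y)→(pH,z,←)
state=pH head=2 tape=yy_[y]z
At halt the head is at cell 2.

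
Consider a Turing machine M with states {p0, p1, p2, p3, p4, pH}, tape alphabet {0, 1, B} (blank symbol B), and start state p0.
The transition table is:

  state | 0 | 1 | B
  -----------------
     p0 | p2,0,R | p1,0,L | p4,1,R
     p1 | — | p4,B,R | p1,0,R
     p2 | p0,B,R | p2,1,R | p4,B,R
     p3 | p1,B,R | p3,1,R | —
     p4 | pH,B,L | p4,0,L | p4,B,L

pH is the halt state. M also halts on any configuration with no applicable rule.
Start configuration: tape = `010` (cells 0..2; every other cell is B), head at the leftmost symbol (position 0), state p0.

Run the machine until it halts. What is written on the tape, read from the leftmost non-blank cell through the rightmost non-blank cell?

state=p0 head=0 tape=B[0]10BB   (p0,0)→(p2,0,R)
state=p2 head=1 tape=B0[1]0BB   (p2,1)→(p2,1,R)
state=p2 head=2 tape=B01[0]BB   (p2,0)→(p0,B,R)
state=p0 head=3 tape=B01B[B]B   (p0,B)→(p4,1,R)
state=p4 head=4 tape=B01B1[B]   (p4,B)→(p4,B,L)
state=p4 head=3 tape=B01B[1]B   (p4,1)→(p4,0,L)
state=p4 head=2 tape=B01[B]0B   (p4,B)→(p4,B,L)
state=p4 head=1 tape=B0[1]B0B   (p4,1)→(p4,0,L)
state=p4 head=0 tape=B[0]0B0B   (p4,0)→(pH,B,L)
state=pH head=-1 tape=[B]B0B0B
The non-blank tape span at halt is 0B0.

0B0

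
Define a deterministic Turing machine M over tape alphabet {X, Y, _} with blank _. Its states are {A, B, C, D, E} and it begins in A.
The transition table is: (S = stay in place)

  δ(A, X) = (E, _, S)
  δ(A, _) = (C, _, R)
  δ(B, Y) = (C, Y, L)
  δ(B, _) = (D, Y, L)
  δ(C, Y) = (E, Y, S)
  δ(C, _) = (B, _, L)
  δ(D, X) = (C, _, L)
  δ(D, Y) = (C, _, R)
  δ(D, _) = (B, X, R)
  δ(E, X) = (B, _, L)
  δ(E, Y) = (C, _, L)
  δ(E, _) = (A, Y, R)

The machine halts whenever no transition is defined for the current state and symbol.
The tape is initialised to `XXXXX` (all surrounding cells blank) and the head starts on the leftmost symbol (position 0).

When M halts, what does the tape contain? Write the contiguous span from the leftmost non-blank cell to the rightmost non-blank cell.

XY____Y

state=A head=0 tape=___[X]XXXX__   (A,X)→(E,_,S)
state=E head=0 tape=___[_]XXXX__   (E,_)→(A,Y,R)
state=A head=1 tape=___Y[X]XXX__   (A,X)→(E,_,S)
state=E head=1 tape=___Y[_]XXX__   (E,_)→(A,Y,R)
state=A head=2 tape=___YY[X]XX__   (A,X)→(E,_,S)
state=E head=2 tape=___YY[_]XX__   (E,_)→(A,Y,R)
state=A head=3 tape=___YYY[X]X__   (A,X)→(E,_,S)
state=E head=3 tape=___YYY[_]X__   (E,_)→(A,Y,R)
state=A head=4 tape=___YYYY[X]__   (A,X)→(E,_,S)
state=E head=4 tape=___YYYY[_]__   (E,_)→(A,Y,R)
state=A head=5 tape=___YYYYY[_]_   (A,_)→(C,_,R)
state=C head=6 tape=___YYYYY_[_]   (C,_)→(B,_,L)
state=B head=5 tape=___YYYYY[_]_   (B,_)→(D,Y,L)
state=D head=4 tape=___YYYY[Y]Y_   (D,Y)→(C,_,R)
state=C head=5 tape=___YYYY_[Y]_   (C,Y)→(E,Y,S)
state=E head=5 tape=___YYYY_[Y]_   (E,Y)→(C,_,L)
state=C head=4 tape=___YYYY[_]__   (C,_)→(B,_,L)
state=B head=3 tape=___YYY[Y]___   (B,Y)→(C,Y,L)
state=C head=2 tape=___YY[Y]Y___   (C,Y)→(E,Y,S)
state=E head=2 tape=___YY[Y]Y___   (E,Y)→(C,_,L)
state=C head=1 tape=___Y[Y]_Y___   (C,Y)→(E,Y,S)
state=E head=1 tape=___Y[Y]_Y___   (E,Y)→(C,_,L)
state=C head=0 tape=___[Y]__Y___   (C,Y)→(E,Y,S)
state=E head=0 tape=___[Y]__Y___   (E,Y)→(C,_,L)
state=C head=-1 tape=__[_]___Y___   (C,_)→(B,_,L)
state=B head=-2 tape=_[_]____Y___   (B,_)→(D,Y,L)
state=D head=-3 tape=[_]Y____Y___   (D,_)→(B,X,R)
state=B head=-2 tape=X[Y]____Y___   (B,Y)→(C,Y,L)
state=C head=-3 tape=[X]Y____Y___
The non-blank tape span at halt is XY____Y.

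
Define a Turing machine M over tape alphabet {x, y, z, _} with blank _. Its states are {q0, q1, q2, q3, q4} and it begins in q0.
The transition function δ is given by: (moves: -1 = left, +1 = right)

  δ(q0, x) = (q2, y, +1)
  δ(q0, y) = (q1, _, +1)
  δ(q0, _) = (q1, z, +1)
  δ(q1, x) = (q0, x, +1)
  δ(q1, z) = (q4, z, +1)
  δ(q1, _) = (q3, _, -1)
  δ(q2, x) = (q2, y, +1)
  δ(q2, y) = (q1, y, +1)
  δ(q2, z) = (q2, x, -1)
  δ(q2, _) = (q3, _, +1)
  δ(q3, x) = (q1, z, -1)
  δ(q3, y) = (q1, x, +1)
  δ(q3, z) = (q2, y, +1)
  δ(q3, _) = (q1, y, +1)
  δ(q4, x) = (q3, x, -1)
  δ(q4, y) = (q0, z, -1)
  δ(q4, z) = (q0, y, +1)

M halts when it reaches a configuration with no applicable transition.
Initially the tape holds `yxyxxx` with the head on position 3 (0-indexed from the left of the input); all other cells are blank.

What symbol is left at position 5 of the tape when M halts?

z

state=q0 head=3 tape=yxy[x]xx___   (q0,x)→(q2,y,+1)
state=q2 head=4 tape=yxyy[x]x___   (q2,x)→(q2,y,+1)
state=q2 head=5 tape=yxyyy[x]___   (q2,x)→(q2,y,+1)
state=q2 head=6 tape=yxyyyy[_]__   (q2,_)→(q3,_,+1)
state=q3 head=7 tape=yxyyyy_[_]_   (q3,_)→(q1,y,+1)
state=q1 head=8 tape=yxyyyy_y[_]   (q1,_)→(q3,_,-1)
state=q3 head=7 tape=yxyyyy_[y]_   (q3,y)→(q1,x,+1)
state=q1 head=8 tape=yxyyyy_x[_]   (q1,_)→(q3,_,-1)
state=q3 head=7 tape=yxyyyy_[x]_   (q3,x)→(q1,z,-1)
state=q1 head=6 tape=yxyyyy[_]z_   (q1,_)→(q3,_,-1)
state=q3 head=5 tape=yxyyy[y]_z_   (q3,y)→(q1,x,+1)
state=q1 head=6 tape=yxyyyx[_]z_   (q1,_)→(q3,_,-1)
state=q3 head=5 tape=yxyyy[x]_z_   (q3,x)→(q1,z,-1)
state=q1 head=4 tape=yxyy[y]z_z_
Cell 5 holds z when M halts.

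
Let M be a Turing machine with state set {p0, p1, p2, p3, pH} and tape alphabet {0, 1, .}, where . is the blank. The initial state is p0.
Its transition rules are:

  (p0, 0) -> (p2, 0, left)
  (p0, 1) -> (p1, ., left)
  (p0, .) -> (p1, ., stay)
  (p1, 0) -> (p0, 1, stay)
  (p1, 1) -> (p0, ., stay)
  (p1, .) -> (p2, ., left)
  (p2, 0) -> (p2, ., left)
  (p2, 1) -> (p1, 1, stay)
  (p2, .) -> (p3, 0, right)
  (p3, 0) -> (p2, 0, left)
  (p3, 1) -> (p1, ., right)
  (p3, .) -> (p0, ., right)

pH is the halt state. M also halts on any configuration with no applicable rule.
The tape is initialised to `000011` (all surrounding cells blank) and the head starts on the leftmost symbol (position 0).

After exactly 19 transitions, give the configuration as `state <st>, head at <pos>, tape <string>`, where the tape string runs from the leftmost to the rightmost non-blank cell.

state=p0 head=0 tape=...[0]00011   (p0,0)→(p2,0,left)
state=p2 head=-1 tape=..[.]000011   (p2,.)→(p3,0,right)
state=p3 head=0 tape=..0[0]00011   (p3,0)→(p2,0,left)
state=p2 head=-1 tape=..[0]000011   (p2,0)→(p2,.,left)
state=p2 head=-2 tape=.[.].000011   (p2,.)→(p3,0,right)
state=p3 head=-1 tape=.0[.]000011   (p3,.)→(p0,.,right)
state=p0 head=0 tape=.0.[0]00011   (p0,0)→(p2,0,left)
state=p2 head=-1 tape=.0[.]000011   (p2,.)→(p3,0,right)
state=p3 head=0 tape=.00[0]00011   (p3,0)→(p2,0,left)
state=p2 head=-1 tape=.0[0]000011   (p2,0)→(p2,.,left)
state=p2 head=-2 tape=.[0].000011   (p2,0)→(p2,.,left)
state=p2 head=-3 tape=[.]..000011   (p2,.)→(p3,0,right)
state=p3 head=-2 tape=0[.].000011   (p3,.)→(p0,.,right)
state=p0 head=-1 tape=0.[.]000011   (p0,.)→(p1,.,stay)
state=p1 head=-1 tape=0.[.]000011   (p1,.)→(p2,.,left)
state=p2 head=-2 tape=0[.].000011   (p2,.)→(p3,0,right)
state=p3 head=-1 tape=00[.]000011   (p3,.)→(p0,.,right)
state=p0 head=0 tape=00.[0]00011   (p0,0)→(p2,0,left)
state=p2 head=-1 tape=00[.]000011   (p2,.)→(p3,0,right)
state=p3 head=0 tape=000[0]00011
After 19 steps: state p3, head at 0, tape 000000011.

state p3, head at 0, tape 000000011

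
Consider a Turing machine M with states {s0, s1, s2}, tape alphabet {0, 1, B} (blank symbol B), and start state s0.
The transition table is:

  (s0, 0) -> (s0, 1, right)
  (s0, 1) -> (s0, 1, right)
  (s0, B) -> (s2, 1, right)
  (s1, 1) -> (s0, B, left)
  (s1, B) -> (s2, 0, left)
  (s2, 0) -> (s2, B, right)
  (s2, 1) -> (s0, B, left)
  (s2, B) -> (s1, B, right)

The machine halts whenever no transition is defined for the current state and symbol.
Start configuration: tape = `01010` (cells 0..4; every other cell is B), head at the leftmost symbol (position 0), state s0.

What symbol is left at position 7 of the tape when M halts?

state=s0 head=0 tape=[0]1010BBB   (s0,0)→(s0,1,right)
state=s0 head=1 tape=1[1]010BBB   (s0,1)→(s0,1,right)
state=s0 head=2 tape=11[0]10BBB   (s0,0)→(s0,1,right)
state=s0 head=3 tape=111[1]0BBB   (s0,1)→(s0,1,right)
state=s0 head=4 tape=1111[0]BBB   (s0,0)→(s0,1,right)
state=s0 head=5 tape=11111[B]BB   (s0,B)→(s2,1,right)
state=s2 head=6 tape=111111[B]B   (s2,B)→(s1,B,right)
state=s1 head=7 tape=111111B[B]   (s1,B)→(s2,0,left)
state=s2 head=6 tape=111111[B]0   (s2,B)→(s1,B,right)
state=s1 head=7 tape=111111B[0]
Cell 7 holds 0 when M halts.

0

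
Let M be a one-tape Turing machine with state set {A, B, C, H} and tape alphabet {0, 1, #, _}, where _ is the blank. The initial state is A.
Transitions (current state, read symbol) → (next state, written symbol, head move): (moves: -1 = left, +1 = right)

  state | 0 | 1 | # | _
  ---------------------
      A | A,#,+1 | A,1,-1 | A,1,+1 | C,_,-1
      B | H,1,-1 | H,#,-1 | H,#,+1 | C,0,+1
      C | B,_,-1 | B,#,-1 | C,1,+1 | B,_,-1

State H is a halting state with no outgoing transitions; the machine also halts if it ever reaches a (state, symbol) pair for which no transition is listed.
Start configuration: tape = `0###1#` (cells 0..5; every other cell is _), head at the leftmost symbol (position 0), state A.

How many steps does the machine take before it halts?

16

state=A head=0 tape=____[0]###1#   (A,0)→(A,#,+1)
state=A head=1 tape=____#[#]##1#   (A,#)→(A,1,+1)
state=A head=2 tape=____#1[#]#1#   (A,#)→(A,1,+1)
state=A head=3 tape=____#11[#]1#   (A,#)→(A,1,+1)
state=A head=4 tape=____#111[1]#   (A,1)→(A,1,-1)
state=A head=3 tape=____#11[1]1#   (A,1)→(A,1,-1)
state=A head=2 tape=____#1[1]11#   (A,1)→(A,1,-1)
state=A head=1 tape=____#[1]111#   (A,1)→(A,1,-1)
state=A head=0 tape=____[#]1111#   (A,#)→(A,1,+1)
state=A head=1 tape=____1[1]111#   (A,1)→(A,1,-1)
state=A head=0 tape=____[1]1111#   (A,1)→(A,1,-1)
state=A head=-1 tape=___[_]11111#   (A,_)→(C,_,-1)
state=C head=-2 tape=__[_]_11111#   (C,_)→(B,_,-1)
state=B head=-3 tape=_[_]__11111#   (B,_)→(C,0,+1)
state=C head=-2 tape=_0[_]_11111#   (C,_)→(B,_,-1)
state=B head=-3 tape=_[0]__11111#   (B,0)→(H,1,-1)
state=H head=-4 tape=[_]1__11111#
M halts after 16 transitions.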